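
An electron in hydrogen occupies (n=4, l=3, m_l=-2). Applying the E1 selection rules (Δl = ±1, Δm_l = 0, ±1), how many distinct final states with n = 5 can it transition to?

5

E1 requires Δl = ±1, so l_f ∈ {2, 4}; with 0 ≤ l_f ≤ n_f−1 = 4, the allowed l_f values are {2, 4}.
For l_f = 2: m_f ∈ {m_i−1, m_i, m_i+1} ∩ [−2, 2] = {-2, -1} → 2 states.
For l_f = 4: m_f ∈ {m_i−1, m_i, m_i+1} ∩ [−4, 4] = {-3, -2, -1} → 3 states.
Total: 5.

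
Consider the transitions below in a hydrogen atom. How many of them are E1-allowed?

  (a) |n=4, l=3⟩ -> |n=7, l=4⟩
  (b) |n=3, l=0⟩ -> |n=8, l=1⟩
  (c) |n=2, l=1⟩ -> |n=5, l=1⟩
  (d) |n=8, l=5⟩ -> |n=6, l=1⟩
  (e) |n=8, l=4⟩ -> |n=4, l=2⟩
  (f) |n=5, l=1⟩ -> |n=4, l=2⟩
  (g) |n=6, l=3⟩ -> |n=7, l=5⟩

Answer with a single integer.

(a) allowed
(b) allowed
(c) forbidden — Δl = +0 (E1 requires Δl = ±1)
(d) forbidden — Δl = -4 (E1 requires Δl = ±1)
(e) forbidden — Δl = -2 (E1 requires Δl = ±1)
(f) allowed
(g) forbidden — Δl = +2 (E1 requires Δl = ±1)
Total allowed: 3 of 7.

3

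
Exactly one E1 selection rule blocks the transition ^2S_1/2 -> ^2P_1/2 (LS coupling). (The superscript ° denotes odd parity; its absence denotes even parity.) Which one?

ΔJ = 0, ±1 (not J=0↔0): J: 1/2 → 1/2, ΔJ = +0 — satisfied.
ΔS = 0: S: 1/2 → 1/2 — satisfied.
ΔL = 0, ±1 (not L=0↔0): L: 0 → 1, ΔL = +1 — satisfied.
Parity must change: even → even — violated.

parity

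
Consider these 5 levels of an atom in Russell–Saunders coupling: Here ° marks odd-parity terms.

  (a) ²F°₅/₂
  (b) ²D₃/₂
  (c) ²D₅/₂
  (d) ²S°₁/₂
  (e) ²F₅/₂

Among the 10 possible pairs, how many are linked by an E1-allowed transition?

3

(a)–(b): allowed.
(a)–(c): allowed.
(a)–(d): forbidden (parity, ΔL, ΔJ).
(a)–(e): allowed.
(b)–(c): forbidden (parity).
(b)–(d): forbidden (ΔL).
(b)–(e): forbidden (parity).
(c)–(d): forbidden (ΔL, ΔJ).
(c)–(e): forbidden (parity).
(d)–(e): forbidden (ΔL, ΔJ).
Allowed pairs: 3 of 10.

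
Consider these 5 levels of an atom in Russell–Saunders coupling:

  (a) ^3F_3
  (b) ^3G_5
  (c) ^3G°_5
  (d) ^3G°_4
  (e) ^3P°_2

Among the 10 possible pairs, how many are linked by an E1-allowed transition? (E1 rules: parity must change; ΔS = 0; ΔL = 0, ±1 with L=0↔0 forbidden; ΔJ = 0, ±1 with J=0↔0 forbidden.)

(a)–(b): forbidden (parity, ΔJ).
(a)–(c): forbidden (ΔJ).
(a)–(d): allowed.
(a)–(e): forbidden (ΔL).
(b)–(c): allowed.
(b)–(d): allowed.
(b)–(e): forbidden (ΔL, ΔJ).
(c)–(d): forbidden (parity).
(c)–(e): forbidden (parity, ΔL, ΔJ).
(d)–(e): forbidden (parity, ΔL, ΔJ).
Allowed pairs: 3 of 10.

3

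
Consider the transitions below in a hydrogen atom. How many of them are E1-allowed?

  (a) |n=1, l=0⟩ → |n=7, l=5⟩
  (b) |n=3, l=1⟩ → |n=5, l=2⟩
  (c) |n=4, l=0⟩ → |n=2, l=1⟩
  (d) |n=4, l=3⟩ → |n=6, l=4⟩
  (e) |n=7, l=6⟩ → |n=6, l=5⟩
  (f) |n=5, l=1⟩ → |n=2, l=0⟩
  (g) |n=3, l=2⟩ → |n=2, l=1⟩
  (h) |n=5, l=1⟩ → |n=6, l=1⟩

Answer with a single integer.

6

(a) forbidden — Δl = +5 (E1 requires Δl = ±1)
(b) allowed
(c) allowed
(d) allowed
(e) allowed
(f) allowed
(g) allowed
(h) forbidden — Δl = +0 (E1 requires Δl = ±1)
Total allowed: 6 of 8.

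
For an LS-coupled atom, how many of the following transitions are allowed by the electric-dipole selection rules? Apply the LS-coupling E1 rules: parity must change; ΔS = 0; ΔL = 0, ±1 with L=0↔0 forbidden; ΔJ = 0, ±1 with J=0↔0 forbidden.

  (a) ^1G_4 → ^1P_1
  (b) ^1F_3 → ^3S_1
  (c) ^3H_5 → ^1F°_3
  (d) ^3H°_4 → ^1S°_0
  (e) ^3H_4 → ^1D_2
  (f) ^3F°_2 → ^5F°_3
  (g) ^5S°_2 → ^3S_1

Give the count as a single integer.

(a) forbidden (parity, ΔL, ΔJ fail)
(b) forbidden (parity, ΔS, ΔL, ΔJ fail)
(c) forbidden (ΔS, ΔL, ΔJ fail)
(d) forbidden (parity, ΔS, ΔL, ΔJ fail)
(e) forbidden (parity, ΔS, ΔL, ΔJ fail)
(f) forbidden (parity, ΔS fail)
(g) forbidden (ΔS, ΔL fail)
Total allowed: 0 of 7.

0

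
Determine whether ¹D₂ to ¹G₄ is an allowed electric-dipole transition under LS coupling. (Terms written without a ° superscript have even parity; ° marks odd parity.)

Parity must change: even → even — fails.
ΔS = 0: S: 0 → 0 — ok.
ΔL = 0, ±1 (not L=0↔0): L: 2 → 4, ΔL = +2 — fails.
ΔJ = 0, ±1 (not J=0↔0): J: 2 → 4, ΔJ = +2 — fails.
Rule(s) violated: parity, ΔL, ΔJ.

forbidden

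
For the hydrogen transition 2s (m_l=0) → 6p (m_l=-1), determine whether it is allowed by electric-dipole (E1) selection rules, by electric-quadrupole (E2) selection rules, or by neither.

E1

Δl = 1 − 0 = +1; l_i + l_f = 1.
Δm_l = -1.
E1 (Δl = ±1, |Δm_l| ≤ 1): satisfied.
E2 (Δl = 0,±2, l_i+l_f ≥ 2, |Δm_l| ≤ 2): not satisfied.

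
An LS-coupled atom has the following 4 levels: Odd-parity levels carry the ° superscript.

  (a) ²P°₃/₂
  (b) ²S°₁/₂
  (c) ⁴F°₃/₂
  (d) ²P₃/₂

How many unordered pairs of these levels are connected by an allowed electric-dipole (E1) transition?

2

(a)–(b): forbidden (parity).
(a)–(c): forbidden (parity, ΔS, ΔL).
(a)–(d): allowed.
(b)–(c): forbidden (parity, ΔS, ΔL).
(b)–(d): allowed.
(c)–(d): forbidden (ΔS, ΔL).
Allowed pairs: 2 of 6.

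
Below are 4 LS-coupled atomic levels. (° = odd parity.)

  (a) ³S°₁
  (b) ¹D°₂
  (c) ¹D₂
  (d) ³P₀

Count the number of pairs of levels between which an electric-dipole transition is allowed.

(a)–(b): forbidden (parity, ΔS, ΔL).
(a)–(c): forbidden (ΔS, ΔL).
(a)–(d): allowed.
(b)–(c): allowed.
(b)–(d): forbidden (ΔS, ΔJ).
(c)–(d): forbidden (parity, ΔS, ΔJ).
Allowed pairs: 2 of 6.

2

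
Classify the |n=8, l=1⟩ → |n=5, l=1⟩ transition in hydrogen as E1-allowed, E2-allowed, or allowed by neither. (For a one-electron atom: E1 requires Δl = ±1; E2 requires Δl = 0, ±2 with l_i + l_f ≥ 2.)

E2

Δl = 1 − 1 = +0; l_i + l_f = 2.
E1 (Δl = ±1): not satisfied.
E2 (Δl = 0,±2, l_i+l_f ≥ 2): satisfied.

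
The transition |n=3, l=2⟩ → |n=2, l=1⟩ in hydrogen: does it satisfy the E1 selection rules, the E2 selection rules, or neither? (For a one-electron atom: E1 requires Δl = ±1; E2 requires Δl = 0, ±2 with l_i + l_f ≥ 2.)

E1

Δl = 1 − 2 = -1; l_i + l_f = 3.
E1 (Δl = ±1): satisfied.
E2 (Δl = 0,±2, l_i+l_f ≥ 2): not satisfied.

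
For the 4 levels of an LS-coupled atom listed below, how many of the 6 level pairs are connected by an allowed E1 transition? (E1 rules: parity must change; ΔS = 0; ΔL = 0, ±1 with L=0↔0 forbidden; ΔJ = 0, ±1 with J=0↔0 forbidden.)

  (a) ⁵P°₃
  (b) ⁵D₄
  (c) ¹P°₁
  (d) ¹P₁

2

(a)–(b): allowed.
(a)–(c): forbidden (parity, ΔS, ΔJ).
(a)–(d): forbidden (ΔS, ΔJ).
(b)–(c): forbidden (ΔS, ΔJ).
(b)–(d): forbidden (parity, ΔS, ΔJ).
(c)–(d): allowed.
Allowed pairs: 2 of 6.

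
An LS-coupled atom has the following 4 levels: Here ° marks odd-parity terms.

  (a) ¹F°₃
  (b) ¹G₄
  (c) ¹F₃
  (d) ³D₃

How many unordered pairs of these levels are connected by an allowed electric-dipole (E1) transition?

2

(a)–(b): allowed.
(a)–(c): allowed.
(a)–(d): forbidden (ΔS).
(b)–(c): forbidden (parity).
(b)–(d): forbidden (parity, ΔS, ΔL).
(c)–(d): forbidden (parity, ΔS).
Allowed pairs: 2 of 6.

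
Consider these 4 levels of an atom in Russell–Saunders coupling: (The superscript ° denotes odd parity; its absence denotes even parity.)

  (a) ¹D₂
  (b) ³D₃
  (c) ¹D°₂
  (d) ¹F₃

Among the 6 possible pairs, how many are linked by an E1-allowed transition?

2

(a)–(b): forbidden (parity, ΔS).
(a)–(c): allowed.
(a)–(d): forbidden (parity).
(b)–(c): forbidden (ΔS).
(b)–(d): forbidden (parity, ΔS).
(c)–(d): allowed.
Allowed pairs: 2 of 6.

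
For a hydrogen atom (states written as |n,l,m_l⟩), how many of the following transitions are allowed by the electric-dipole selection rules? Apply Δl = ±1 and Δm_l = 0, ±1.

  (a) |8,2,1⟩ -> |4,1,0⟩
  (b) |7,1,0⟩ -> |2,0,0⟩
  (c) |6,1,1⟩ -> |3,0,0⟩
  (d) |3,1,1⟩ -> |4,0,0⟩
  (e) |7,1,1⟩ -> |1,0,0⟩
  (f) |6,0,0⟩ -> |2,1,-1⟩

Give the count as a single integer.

(a) allowed
(b) allowed
(c) allowed
(d) allowed
(e) allowed
(f) allowed
Total allowed: 6 of 6.

6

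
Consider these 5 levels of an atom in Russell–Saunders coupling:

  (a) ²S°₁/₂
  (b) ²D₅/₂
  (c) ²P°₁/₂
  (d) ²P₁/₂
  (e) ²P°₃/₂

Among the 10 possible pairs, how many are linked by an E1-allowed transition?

(a)–(b): forbidden (ΔL, ΔJ).
(a)–(c): forbidden (parity).
(a)–(d): allowed.
(a)–(e): forbidden (parity).
(b)–(c): forbidden (ΔJ).
(b)–(d): forbidden (parity, ΔJ).
(b)–(e): allowed.
(c)–(d): allowed.
(c)–(e): forbidden (parity).
(d)–(e): allowed.
Allowed pairs: 4 of 10.

4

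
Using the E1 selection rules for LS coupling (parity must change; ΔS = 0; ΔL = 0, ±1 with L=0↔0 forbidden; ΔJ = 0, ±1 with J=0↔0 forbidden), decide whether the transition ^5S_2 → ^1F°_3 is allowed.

Parity must change: even → odd — ok.
ΔS = 0: S: 2 → 0 — fails.
ΔL = 0, ±1 (not L=0↔0): L: 0 → 3, ΔL = +3 — fails.
ΔJ = 0, ±1 (not J=0↔0): J: 2 → 3, ΔJ = +1 — ok.
Rule(s) violated: ΔS, ΔL.

forbidden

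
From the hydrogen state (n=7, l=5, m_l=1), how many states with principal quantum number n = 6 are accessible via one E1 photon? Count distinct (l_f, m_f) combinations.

3

E1 requires Δl = ±1, so l_f ∈ {4, 6}; with 0 ≤ l_f ≤ n_f−1 = 5, the allowed l_f values are {4}.
For l_f = 4: m_f ∈ {m_i−1, m_i, m_i+1} ∩ [−4, 4] = {0, 1, 2} → 3 states.
Total: 3.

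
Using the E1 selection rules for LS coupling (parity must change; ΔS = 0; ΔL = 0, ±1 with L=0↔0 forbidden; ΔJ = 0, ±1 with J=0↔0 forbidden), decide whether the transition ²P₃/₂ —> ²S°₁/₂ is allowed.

Parity must change: even → odd — passes.
ΔL = 0, ±1 (not L=0↔0): L: 1 → 0, ΔL = -1 — passes.
ΔJ = 0, ±1 (not J=0↔0): J: 3/2 → 1/2, ΔJ = -1 — passes.
ΔS = 0: S: 1/2 → 1/2 — passes.
All four E1 rules are satisfied.

allowed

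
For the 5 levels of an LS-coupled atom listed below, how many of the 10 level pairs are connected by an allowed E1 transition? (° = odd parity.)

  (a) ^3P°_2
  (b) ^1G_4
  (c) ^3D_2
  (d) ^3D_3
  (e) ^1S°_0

(a)–(b): forbidden (ΔS, ΔL, ΔJ).
(a)–(c): allowed.
(a)–(d): allowed.
(a)–(e): forbidden (parity, ΔS, ΔJ).
(b)–(c): forbidden (parity, ΔS, ΔL, ΔJ).
(b)–(d): forbidden (parity, ΔS, ΔL).
(b)–(e): forbidden (ΔL, ΔJ).
(c)–(d): forbidden (parity).
(c)–(e): forbidden (ΔS, ΔL, ΔJ).
(d)–(e): forbidden (ΔS, ΔL, ΔJ).
Allowed pairs: 2 of 10.

2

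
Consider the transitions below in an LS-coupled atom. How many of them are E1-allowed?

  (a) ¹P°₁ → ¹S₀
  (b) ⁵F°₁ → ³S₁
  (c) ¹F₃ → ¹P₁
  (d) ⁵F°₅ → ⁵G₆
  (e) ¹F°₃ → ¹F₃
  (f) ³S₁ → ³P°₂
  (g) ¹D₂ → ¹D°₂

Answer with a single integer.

(a) allowed
(b) forbidden (ΔS, ΔL fail)
(c) forbidden (parity, ΔL, ΔJ fail)
(d) allowed
(e) allowed
(f) allowed
(g) allowed
Total allowed: 5 of 7.

5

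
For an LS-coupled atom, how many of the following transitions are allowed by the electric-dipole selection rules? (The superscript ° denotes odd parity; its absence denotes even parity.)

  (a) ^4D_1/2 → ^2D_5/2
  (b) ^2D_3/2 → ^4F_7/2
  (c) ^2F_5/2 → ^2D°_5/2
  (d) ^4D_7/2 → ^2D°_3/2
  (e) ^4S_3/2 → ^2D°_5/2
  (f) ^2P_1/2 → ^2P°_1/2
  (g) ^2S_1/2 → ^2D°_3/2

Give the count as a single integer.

2

(a) forbidden (parity, ΔS, ΔJ fail)
(b) forbidden (parity, ΔS, ΔJ fail)
(c) allowed
(d) forbidden (ΔS, ΔJ fail)
(e) forbidden (ΔS, ΔL fail)
(f) allowed
(g) forbidden (ΔL fails)
Total allowed: 2 of 7.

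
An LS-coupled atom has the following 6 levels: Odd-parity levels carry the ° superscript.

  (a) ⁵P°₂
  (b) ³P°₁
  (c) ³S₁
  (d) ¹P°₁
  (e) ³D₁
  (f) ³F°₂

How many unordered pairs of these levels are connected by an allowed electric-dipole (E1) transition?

(a)–(b): forbidden (parity, ΔS).
(a)–(c): forbidden (ΔS).
(a)–(d): forbidden (parity, ΔS).
(a)–(e): forbidden (ΔS).
(a)–(f): forbidden (parity, ΔS, ΔL).
(b)–(c): allowed.
(b)–(d): forbidden (parity, ΔS).
(b)–(e): allowed.
(b)–(f): forbidden (parity, ΔL).
(c)–(d): forbidden (ΔS).
(c)–(e): forbidden (parity, ΔL).
(c)–(f): forbidden (ΔL).
(d)–(e): forbidden (ΔS).
(d)–(f): forbidden (parity, ΔS, ΔL).
(e)–(f): allowed.
Allowed pairs: 3 of 15.

3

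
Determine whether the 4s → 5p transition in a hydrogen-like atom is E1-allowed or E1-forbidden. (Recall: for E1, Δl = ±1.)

allowed

Initial l = 0, final l = 1, so Δl = +1. E1 requires Δl = ±1: satisfied.
All E1 selection rules are satisfied.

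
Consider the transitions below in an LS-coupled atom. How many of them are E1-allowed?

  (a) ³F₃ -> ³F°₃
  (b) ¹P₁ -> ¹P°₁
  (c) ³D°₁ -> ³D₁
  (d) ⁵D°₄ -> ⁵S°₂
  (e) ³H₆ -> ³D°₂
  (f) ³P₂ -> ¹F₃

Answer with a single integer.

(a) allowed
(b) allowed
(c) allowed
(d) forbidden (parity, ΔL, ΔJ fail)
(e) forbidden (ΔL, ΔJ fail)
(f) forbidden (parity, ΔS, ΔL fail)
Total allowed: 3 of 6.

3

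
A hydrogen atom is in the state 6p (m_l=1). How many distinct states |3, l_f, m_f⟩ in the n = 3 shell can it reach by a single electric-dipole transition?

4

E1 requires Δl = ±1, so l_f ∈ {0, 2}; with 0 ≤ l_f ≤ n_f−1 = 2, the allowed l_f values are {0, 2}.
For l_f = 0: m_f ∈ {m_i−1, m_i, m_i+1} ∩ [−0, 0] = {0} → 1 state.
For l_f = 2: m_f ∈ {m_i−1, m_i, m_i+1} ∩ [−2, 2] = {0, 1, 2} → 3 states.
Total: 4.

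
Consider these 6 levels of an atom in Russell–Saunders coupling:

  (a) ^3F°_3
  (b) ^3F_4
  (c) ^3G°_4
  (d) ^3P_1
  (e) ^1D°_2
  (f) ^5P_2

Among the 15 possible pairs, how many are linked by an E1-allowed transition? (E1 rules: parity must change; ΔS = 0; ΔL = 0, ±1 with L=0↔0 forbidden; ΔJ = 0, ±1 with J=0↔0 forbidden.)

2

(a)–(b): allowed.
(a)–(c): forbidden (parity).
(a)–(d): forbidden (ΔL, ΔJ).
(a)–(e): forbidden (parity, ΔS).
(a)–(f): forbidden (ΔS, ΔL).
(b)–(c): allowed.
(b)–(d): forbidden (parity, ΔL, ΔJ).
(b)–(e): forbidden (ΔS, ΔJ).
(b)–(f): forbidden (parity, ΔS, ΔL, ΔJ).
(c)–(d): forbidden (ΔL, ΔJ).
(c)–(e): forbidden (parity, ΔS, ΔL, ΔJ).
(c)–(f): forbidden (ΔS, ΔL, ΔJ).
(d)–(e): forbidden (ΔS).
(d)–(f): forbidden (parity, ΔS).
(e)–(f): forbidden (ΔS).
Allowed pairs: 2 of 15.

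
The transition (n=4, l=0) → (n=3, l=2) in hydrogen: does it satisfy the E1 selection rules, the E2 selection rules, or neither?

Δl = 2 − 0 = +2; l_i + l_f = 2.
E1 (Δl = ±1): not satisfied.
E2 (Δl = 0,±2, l_i+l_f ≥ 2): satisfied.

E2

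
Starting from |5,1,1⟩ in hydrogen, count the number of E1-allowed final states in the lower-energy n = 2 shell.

1

E1 requires Δl = ±1, so l_f ∈ {0, 2}; with 0 ≤ l_f ≤ n_f−1 = 1, the allowed l_f values are {0}.
For l_f = 0: m_f ∈ {m_i−1, m_i, m_i+1} ∩ [−0, 0] = {0} → 1 state.
Total: 1.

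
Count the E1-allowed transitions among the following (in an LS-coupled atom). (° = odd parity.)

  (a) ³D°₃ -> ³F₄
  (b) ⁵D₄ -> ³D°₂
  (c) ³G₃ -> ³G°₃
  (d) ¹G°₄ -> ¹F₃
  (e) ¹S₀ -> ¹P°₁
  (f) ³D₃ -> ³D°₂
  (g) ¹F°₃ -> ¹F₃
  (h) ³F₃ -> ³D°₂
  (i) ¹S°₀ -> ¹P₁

8

(a) allowed
(b) forbidden (ΔS, ΔJ fail)
(c) allowed
(d) allowed
(e) allowed
(f) allowed
(g) allowed
(h) allowed
(i) allowed
Total allowed: 8 of 9.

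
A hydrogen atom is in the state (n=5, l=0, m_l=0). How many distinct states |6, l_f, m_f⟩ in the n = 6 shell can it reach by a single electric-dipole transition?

E1 requires Δl = ±1, so l_f ∈ {-1, 1}; with 0 ≤ l_f ≤ n_f−1 = 5, the allowed l_f values are {1}.
For l_f = 1: m_f ∈ {m_i−1, m_i, m_i+1} ∩ [−1, 1] = {-1, 0, 1} → 3 states.
Total: 3.

3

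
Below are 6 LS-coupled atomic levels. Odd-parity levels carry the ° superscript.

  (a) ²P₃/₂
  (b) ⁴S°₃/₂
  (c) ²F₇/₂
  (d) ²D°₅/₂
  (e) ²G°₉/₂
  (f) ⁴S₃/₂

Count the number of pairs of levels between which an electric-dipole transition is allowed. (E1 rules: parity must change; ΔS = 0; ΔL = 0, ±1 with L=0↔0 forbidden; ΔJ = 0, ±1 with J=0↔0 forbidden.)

3

(a)–(b): forbidden (ΔS).
(a)–(c): forbidden (parity, ΔL, ΔJ).
(a)–(d): allowed.
(a)–(e): forbidden (ΔL, ΔJ).
(a)–(f): forbidden (parity, ΔS).
(b)–(c): forbidden (ΔS, ΔL, ΔJ).
(b)–(d): forbidden (parity, ΔS, ΔL).
(b)–(e): forbidden (parity, ΔS, ΔL, ΔJ).
(b)–(f): forbidden (ΔL).
(c)–(d): allowed.
(c)–(e): allowed.
(c)–(f): forbidden (parity, ΔS, ΔL, ΔJ).
(d)–(e): forbidden (parity, ΔL, ΔJ).
(d)–(f): forbidden (ΔS, ΔL).
(e)–(f): forbidden (ΔS, ΔL, ΔJ).
Allowed pairs: 3 of 15.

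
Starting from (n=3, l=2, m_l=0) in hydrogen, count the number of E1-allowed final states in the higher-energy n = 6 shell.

E1 requires Δl = ±1, so l_f ∈ {1, 3}; with 0 ≤ l_f ≤ n_f−1 = 5, the allowed l_f values are {1, 3}.
For l_f = 1: m_f ∈ {m_i−1, m_i, m_i+1} ∩ [−1, 1] = {-1, 0, 1} → 3 states.
For l_f = 3: m_f ∈ {m_i−1, m_i, m_i+1} ∩ [−3, 3] = {-1, 0, 1} → 3 states.
Total: 6.

6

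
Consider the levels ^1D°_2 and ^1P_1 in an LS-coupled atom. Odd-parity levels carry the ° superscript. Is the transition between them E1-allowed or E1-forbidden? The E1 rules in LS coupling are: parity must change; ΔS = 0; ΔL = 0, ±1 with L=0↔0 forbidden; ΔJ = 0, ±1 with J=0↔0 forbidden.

allowed

ΔL = 0, ±1 (not L=0↔0): L: 2 → 1, ΔL = -1 — ok.
ΔS = 0: S: 0 → 0 — ok.
Parity must change: odd → even — ok.
ΔJ = 0, ±1 (not J=0↔0): J: 2 → 1, ΔJ = -1 — ok.
All four E1 rules are satisfied.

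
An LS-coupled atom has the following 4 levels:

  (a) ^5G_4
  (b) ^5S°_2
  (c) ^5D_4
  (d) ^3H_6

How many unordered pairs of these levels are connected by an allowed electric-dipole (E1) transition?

0

(a)–(b): forbidden (ΔL, ΔJ).
(a)–(c): forbidden (parity, ΔL).
(a)–(d): forbidden (parity, ΔS, ΔJ).
(b)–(c): forbidden (ΔL, ΔJ).
(b)–(d): forbidden (ΔS, ΔL, ΔJ).
(c)–(d): forbidden (parity, ΔS, ΔL, ΔJ).
Allowed pairs: 0 of 6.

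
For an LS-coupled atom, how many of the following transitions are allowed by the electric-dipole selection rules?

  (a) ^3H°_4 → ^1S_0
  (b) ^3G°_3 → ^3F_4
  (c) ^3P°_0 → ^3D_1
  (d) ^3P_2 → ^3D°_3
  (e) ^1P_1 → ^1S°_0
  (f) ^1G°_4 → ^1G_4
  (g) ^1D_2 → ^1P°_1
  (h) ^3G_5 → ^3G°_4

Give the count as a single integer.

(a) forbidden (ΔS, ΔL, ΔJ fail)
(b) allowed
(c) allowed
(d) allowed
(e) allowed
(f) allowed
(g) allowed
(h) allowed
Total allowed: 7 of 8.

7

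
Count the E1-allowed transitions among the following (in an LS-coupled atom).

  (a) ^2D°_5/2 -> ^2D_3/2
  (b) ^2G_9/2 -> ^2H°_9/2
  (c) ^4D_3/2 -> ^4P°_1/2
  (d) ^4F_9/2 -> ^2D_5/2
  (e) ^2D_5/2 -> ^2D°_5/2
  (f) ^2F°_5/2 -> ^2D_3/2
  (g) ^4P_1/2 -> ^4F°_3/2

5

(a) allowed
(b) allowed
(c) allowed
(d) forbidden (parity, ΔS, ΔJ fail)
(e) allowed
(f) allowed
(g) forbidden (ΔL fails)
Total allowed: 5 of 7.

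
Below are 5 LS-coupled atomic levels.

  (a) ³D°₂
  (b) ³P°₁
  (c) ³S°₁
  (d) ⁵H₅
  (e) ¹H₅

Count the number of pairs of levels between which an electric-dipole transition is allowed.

(a)–(b): forbidden (parity).
(a)–(c): forbidden (parity, ΔL).
(a)–(d): forbidden (ΔS, ΔL, ΔJ).
(a)–(e): forbidden (ΔS, ΔL, ΔJ).
(b)–(c): forbidden (parity).
(b)–(d): forbidden (ΔS, ΔL, ΔJ).
(b)–(e): forbidden (ΔS, ΔL, ΔJ).
(c)–(d): forbidden (ΔS, ΔL, ΔJ).
(c)–(e): forbidden (ΔS, ΔL, ΔJ).
(d)–(e): forbidden (parity, ΔS).
Allowed pairs: 0 of 10.

0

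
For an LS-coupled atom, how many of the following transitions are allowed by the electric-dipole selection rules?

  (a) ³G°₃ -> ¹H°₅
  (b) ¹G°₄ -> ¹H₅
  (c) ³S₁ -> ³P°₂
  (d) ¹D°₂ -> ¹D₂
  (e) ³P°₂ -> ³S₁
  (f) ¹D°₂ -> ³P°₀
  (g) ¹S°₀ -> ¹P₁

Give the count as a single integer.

5

(a) forbidden (parity, ΔS, ΔJ fail)
(b) allowed
(c) allowed
(d) allowed
(e) allowed
(f) forbidden (parity, ΔS, ΔJ fail)
(g) allowed
Total allowed: 5 of 7.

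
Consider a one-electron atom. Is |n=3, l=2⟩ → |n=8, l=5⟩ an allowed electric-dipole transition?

Initial l = 2, final l = 5, so Δl = +3. E1 requires Δl = ±1: violated.
The transition is electric-dipole forbidden.

forbidden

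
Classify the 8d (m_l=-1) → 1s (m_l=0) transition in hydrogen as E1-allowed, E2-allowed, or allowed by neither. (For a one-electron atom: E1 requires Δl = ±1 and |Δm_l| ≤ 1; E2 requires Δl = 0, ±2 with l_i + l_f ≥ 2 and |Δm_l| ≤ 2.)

E2

Δl = 0 − 2 = -2; l_i + l_f = 2.
Δm_l = +1.
E1 (Δl = ±1, |Δm_l| ≤ 1): not satisfied.
E2 (Δl = 0,±2, l_i+l_f ≥ 2, |Δm_l| ≤ 2): satisfied.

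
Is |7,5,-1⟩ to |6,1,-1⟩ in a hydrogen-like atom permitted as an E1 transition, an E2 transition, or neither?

Δl = 1 − 5 = -4; l_i + l_f = 6.
Δm_l = +0.
E1 (Δl = ±1, |Δm_l| ≤ 1): not satisfied.
E2 (Δl = 0,±2, l_i+l_f ≥ 2, |Δm_l| ≤ 2): not satisfied.

neither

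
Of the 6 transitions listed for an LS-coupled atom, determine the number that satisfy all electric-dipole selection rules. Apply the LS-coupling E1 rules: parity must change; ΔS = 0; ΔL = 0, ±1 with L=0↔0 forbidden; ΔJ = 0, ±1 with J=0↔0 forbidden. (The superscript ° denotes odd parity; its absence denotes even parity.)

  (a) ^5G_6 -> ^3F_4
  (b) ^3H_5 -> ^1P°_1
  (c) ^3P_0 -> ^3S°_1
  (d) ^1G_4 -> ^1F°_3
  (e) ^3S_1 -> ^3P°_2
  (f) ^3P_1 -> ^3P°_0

4

(a) forbidden (parity, ΔS, ΔJ fail)
(b) forbidden (ΔS, ΔL, ΔJ fail)
(c) allowed
(d) allowed
(e) allowed
(f) allowed
Total allowed: 4 of 6.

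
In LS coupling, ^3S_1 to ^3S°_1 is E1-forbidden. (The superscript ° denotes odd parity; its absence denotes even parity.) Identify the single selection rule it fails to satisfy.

the L=0 ↔ L=0 exclusion

Parity must change: even → odd — ✓.
ΔS = 0: S: 1 → 1 — ✓.
ΔL = 0, ±1 (not L=0↔0): L: 0 → 0, ΔL = +0 — ✗.
ΔJ = 0, ±1 (not J=0↔0): J: 1 → 1, ΔJ = +0 — ✓.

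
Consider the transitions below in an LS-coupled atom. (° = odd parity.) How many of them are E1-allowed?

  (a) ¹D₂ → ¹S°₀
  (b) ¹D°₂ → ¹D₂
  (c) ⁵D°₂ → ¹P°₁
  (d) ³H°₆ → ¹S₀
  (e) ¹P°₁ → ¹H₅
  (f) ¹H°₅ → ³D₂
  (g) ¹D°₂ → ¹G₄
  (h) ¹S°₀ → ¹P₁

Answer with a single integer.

(a) forbidden (ΔL, ΔJ fail)
(b) allowed
(c) forbidden (parity, ΔS fail)
(d) forbidden (ΔS, ΔL, ΔJ fail)
(e) forbidden (ΔL, ΔJ fail)
(f) forbidden (ΔS, ΔL, ΔJ fail)
(g) forbidden (ΔL, ΔJ fail)
(h) allowed
Total allowed: 2 of 8.

2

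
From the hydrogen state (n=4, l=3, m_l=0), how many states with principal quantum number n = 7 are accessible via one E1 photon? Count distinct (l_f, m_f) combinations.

6

E1 requires Δl = ±1, so l_f ∈ {2, 4}; with 0 ≤ l_f ≤ n_f−1 = 6, the allowed l_f values are {2, 4}.
For l_f = 2: m_f ∈ {m_i−1, m_i, m_i+1} ∩ [−2, 2] = {-1, 0, 1} → 3 states.
For l_f = 4: m_f ∈ {m_i−1, m_i, m_i+1} ∩ [−4, 4] = {-1, 0, 1} → 3 states.
Total: 6.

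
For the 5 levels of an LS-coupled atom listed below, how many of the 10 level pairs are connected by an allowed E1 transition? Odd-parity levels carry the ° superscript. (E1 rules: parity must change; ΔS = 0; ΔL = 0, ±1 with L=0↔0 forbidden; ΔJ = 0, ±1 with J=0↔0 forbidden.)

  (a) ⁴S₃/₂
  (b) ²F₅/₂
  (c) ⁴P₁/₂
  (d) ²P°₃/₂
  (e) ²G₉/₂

(a)–(b): forbidden (parity, ΔS, ΔL).
(a)–(c): forbidden (parity).
(a)–(d): forbidden (ΔS).
(a)–(e): forbidden (parity, ΔS, ΔL, ΔJ).
(b)–(c): forbidden (parity, ΔS, ΔL, ΔJ).
(b)–(d): forbidden (ΔL).
(b)–(e): forbidden (parity, ΔJ).
(c)–(d): forbidden (ΔS).
(c)–(e): forbidden (parity, ΔS, ΔL, ΔJ).
(d)–(e): forbidden (ΔL, ΔJ).
Allowed pairs: 0 of 10.

0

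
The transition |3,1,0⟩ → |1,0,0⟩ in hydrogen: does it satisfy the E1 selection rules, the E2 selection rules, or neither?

Δl = 0 − 1 = -1; l_i + l_f = 1.
Δm_l = +0.
E1 (Δl = ±1, |Δm_l| ≤ 1): satisfied.
E2 (Δl = 0,±2, l_i+l_f ≥ 2, |Δm_l| ≤ 2): not satisfied.

E1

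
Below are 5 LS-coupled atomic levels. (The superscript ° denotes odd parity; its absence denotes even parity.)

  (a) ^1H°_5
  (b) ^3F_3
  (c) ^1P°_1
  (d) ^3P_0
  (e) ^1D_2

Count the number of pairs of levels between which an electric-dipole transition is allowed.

(a)–(b): forbidden (ΔS, ΔL, ΔJ).
(a)–(c): forbidden (parity, ΔL, ΔJ).
(a)–(d): forbidden (ΔS, ΔL, ΔJ).
(a)–(e): forbidden (ΔL, ΔJ).
(b)–(c): forbidden (ΔS, ΔL, ΔJ).
(b)–(d): forbidden (parity, ΔL, ΔJ).
(b)–(e): forbidden (parity, ΔS).
(c)–(d): forbidden (ΔS).
(c)–(e): allowed.
(d)–(e): forbidden (parity, ΔS, ΔJ).
Allowed pairs: 1 of 10.

1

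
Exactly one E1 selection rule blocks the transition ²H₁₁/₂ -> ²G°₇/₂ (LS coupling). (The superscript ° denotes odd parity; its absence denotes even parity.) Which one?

Initial level: S=1/2, L=5, J=11/2, parity even. Final level: S=1/2, L=4, J=7/2, parity odd.
Parity must change: even → odd — passes.
ΔS = 0: S: 1/2 → 1/2 — passes.
ΔL = 0, ±1 (not L=0↔0): L: 5 → 4, ΔL = -1 — passes.
ΔJ = 0, ±1 (not J=0↔0): J: 11/2 → 7/2, ΔJ = -2 — fails.

the ΔJ = 0, ±1 rule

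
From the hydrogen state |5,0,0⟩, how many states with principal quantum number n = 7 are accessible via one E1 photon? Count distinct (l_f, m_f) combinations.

3

E1 requires Δl = ±1, so l_f ∈ {-1, 1}; with 0 ≤ l_f ≤ n_f−1 = 6, the allowed l_f values are {1}.
For l_f = 1: m_f ∈ {m_i−1, m_i, m_i+1} ∩ [−1, 1] = {-1, 0, 1} → 3 states.
Total: 3.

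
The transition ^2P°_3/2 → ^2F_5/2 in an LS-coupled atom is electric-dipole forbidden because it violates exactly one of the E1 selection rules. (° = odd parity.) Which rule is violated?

the ΔL = 0, ±1 rule

Initial level: S=1/2, L=1, J=3/2, parity odd. Final level: S=1/2, L=3, J=5/2, parity even.
ΔL = 0, ±1 (not L=0↔0): L: 1 → 3, ΔL = +2 — fails.
Parity must change: odd → even — passes.
ΔJ = 0, ±1 (not J=0↔0): J: 3/2 → 5/2, ΔJ = +1 — passes.
ΔS = 0: S: 1/2 → 1/2 — passes.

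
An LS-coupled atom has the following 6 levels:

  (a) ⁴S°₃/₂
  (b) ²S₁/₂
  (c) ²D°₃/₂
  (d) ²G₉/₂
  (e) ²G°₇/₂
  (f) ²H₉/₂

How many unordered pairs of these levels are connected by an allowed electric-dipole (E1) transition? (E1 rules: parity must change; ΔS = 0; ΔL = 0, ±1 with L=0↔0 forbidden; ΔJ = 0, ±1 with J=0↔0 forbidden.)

2

(a)–(b): forbidden (ΔS, ΔL).
(a)–(c): forbidden (parity, ΔS, ΔL).
(a)–(d): forbidden (ΔS, ΔL, ΔJ).
(a)–(e): forbidden (parity, ΔS, ΔL, ΔJ).
(a)–(f): forbidden (ΔS, ΔL, ΔJ).
(b)–(c): forbidden (ΔL).
(b)–(d): forbidden (parity, ΔL, ΔJ).
(b)–(e): forbidden (ΔL, ΔJ).
(b)–(f): forbidden (parity, ΔL, ΔJ).
(c)–(d): forbidden (ΔL, ΔJ).
(c)–(e): forbidden (parity, ΔL, ΔJ).
(c)–(f): forbidden (ΔL, ΔJ).
(d)–(e): allowed.
(d)–(f): forbidden (parity).
(e)–(f): allowed.
Allowed pairs: 2 of 15.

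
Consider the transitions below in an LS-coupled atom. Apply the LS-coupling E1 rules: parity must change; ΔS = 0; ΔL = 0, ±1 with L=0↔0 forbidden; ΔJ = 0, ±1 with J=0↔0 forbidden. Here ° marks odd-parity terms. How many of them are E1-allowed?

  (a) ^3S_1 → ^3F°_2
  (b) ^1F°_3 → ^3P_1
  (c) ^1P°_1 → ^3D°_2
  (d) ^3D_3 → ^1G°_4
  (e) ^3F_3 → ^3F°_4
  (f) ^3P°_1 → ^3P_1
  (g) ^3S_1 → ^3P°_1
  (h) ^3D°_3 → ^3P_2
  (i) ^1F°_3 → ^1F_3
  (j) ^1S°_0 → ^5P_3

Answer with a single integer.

5

(a) forbidden (ΔL fails)
(b) forbidden (ΔS, ΔL, ΔJ fail)
(c) forbidden (parity, ΔS fail)
(d) forbidden (ΔS, ΔL fail)
(e) allowed
(f) allowed
(g) allowed
(h) allowed
(i) allowed
(j) forbidden (ΔS, ΔJ fail)
Total allowed: 5 of 10.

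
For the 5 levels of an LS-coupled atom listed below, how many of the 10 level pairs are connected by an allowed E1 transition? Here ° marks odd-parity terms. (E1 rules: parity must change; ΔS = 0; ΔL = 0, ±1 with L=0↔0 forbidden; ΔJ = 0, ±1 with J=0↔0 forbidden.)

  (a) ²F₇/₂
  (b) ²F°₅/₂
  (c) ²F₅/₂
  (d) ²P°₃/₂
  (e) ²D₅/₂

(a)–(b): allowed.
(a)–(c): forbidden (parity).
(a)–(d): forbidden (ΔL, ΔJ).
(a)–(e): forbidden (parity).
(b)–(c): allowed.
(b)–(d): forbidden (parity, ΔL).
(b)–(e): allowed.
(c)–(d): forbidden (ΔL).
(c)–(e): forbidden (parity).
(d)–(e): allowed.
Allowed pairs: 4 of 10.

4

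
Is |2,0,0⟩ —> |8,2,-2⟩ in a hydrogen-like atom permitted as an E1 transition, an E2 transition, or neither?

E2

Δl = 2 − 0 = +2; l_i + l_f = 2.
Δm_l = -2.
E1 (Δl = ±1, |Δm_l| ≤ 1): not satisfied.
E2 (Δl = 0,±2, l_i+l_f ≥ 2, |Δm_l| ≤ 2): satisfied.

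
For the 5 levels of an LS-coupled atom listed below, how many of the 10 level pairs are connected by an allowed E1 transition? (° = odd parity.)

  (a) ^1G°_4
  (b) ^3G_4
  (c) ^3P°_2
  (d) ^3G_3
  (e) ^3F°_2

(a)–(b): forbidden (ΔS).
(a)–(c): forbidden (parity, ΔS, ΔL, ΔJ).
(a)–(d): forbidden (ΔS).
(a)–(e): forbidden (parity, ΔS, ΔJ).
(b)–(c): forbidden (ΔL, ΔJ).
(b)–(d): forbidden (parity).
(b)–(e): forbidden (ΔJ).
(c)–(d): forbidden (ΔL).
(c)–(e): forbidden (parity, ΔL).
(d)–(e): allowed.
Allowed pairs: 1 of 10.

1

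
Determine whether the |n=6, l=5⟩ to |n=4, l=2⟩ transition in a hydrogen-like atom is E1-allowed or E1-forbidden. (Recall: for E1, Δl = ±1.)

Δl = 2 − 5 = -3; the E1 rule Δl = ±1 is violated.
The transition is electric-dipole forbidden.

forbidden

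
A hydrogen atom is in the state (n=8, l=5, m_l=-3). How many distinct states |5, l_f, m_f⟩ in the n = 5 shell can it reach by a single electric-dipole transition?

3

E1 requires Δl = ±1, so l_f ∈ {4, 6}; with 0 ≤ l_f ≤ n_f−1 = 4, the allowed l_f values are {4}.
For l_f = 4: m_f ∈ {m_i−1, m_i, m_i+1} ∩ [−4, 4] = {-4, -3, -2} → 3 states.
Total: 3.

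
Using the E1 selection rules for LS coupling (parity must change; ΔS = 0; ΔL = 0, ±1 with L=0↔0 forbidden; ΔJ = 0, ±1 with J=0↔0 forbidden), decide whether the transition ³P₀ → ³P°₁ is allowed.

allowed

Reading off the term symbols: S 1→1, L 1→1, J 0→1, parity even→odd.
Parity must change: even → odd — passes.
ΔS = 0: S: 1 → 1 — passes.
ΔL = 0, ±1 (not L=0↔0): L: 1 → 1, ΔL = +0 — passes.
ΔJ = 0, ±1 (not J=0↔0): J: 0 → 1, ΔJ = +1 — passes.
All four E1 rules are satisfied.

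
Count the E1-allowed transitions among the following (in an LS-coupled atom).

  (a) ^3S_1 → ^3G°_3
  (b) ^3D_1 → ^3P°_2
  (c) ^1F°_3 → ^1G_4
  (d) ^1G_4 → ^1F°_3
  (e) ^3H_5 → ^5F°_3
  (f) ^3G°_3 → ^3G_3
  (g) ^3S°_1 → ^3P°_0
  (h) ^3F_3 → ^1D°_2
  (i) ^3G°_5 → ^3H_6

5

(a) forbidden (ΔL, ΔJ fail)
(b) allowed
(c) allowed
(d) allowed
(e) forbidden (ΔS, ΔL, ΔJ fail)
(f) allowed
(g) forbidden (parity fails)
(h) forbidden (ΔS fails)
(i) allowed
Total allowed: 5 of 9.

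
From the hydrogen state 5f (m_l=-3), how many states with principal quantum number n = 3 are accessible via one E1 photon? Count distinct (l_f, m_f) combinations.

E1 requires Δl = ±1, so l_f ∈ {2, 4}; with 0 ≤ l_f ≤ n_f−1 = 2, the allowed l_f values are {2}.
For l_f = 2: m_f ∈ {m_i−1, m_i, m_i+1} ∩ [−2, 2] = {-2} → 1 state.
Total: 1.

1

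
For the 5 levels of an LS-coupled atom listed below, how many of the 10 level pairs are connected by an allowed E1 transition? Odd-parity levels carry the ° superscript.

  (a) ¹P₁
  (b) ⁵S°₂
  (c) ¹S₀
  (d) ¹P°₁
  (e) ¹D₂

3

(a)–(b): forbidden (ΔS).
(a)–(c): forbidden (parity).
(a)–(d): allowed.
(a)–(e): forbidden (parity).
(b)–(c): forbidden (ΔS, ΔL, ΔJ).
(b)–(d): forbidden (parity, ΔS).
(b)–(e): forbidden (ΔS, ΔL).
(c)–(d): allowed.
(c)–(e): forbidden (parity, ΔL, ΔJ).
(d)–(e): allowed.
Allowed pairs: 3 of 10.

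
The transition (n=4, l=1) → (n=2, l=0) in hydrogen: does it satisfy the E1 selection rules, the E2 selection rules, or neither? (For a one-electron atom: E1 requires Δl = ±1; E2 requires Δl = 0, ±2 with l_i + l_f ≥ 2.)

E1

Δl = 0 − 1 = -1; l_i + l_f = 1.
E1 (Δl = ±1): satisfied.
E2 (Δl = 0,±2, l_i+l_f ≥ 2): not satisfied.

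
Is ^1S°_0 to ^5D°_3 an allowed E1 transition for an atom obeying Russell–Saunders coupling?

forbidden

ΔS = 0: S: 0 → 2 — violated.
ΔL = 0, ±1 (not L=0↔0): L: 0 → 2, ΔL = +2 — violated.
ΔJ = 0, ±1 (not J=0↔0): J: 0 → 3, ΔJ = +3 — violated.
Parity must change: odd → odd — violated.
Rule(s) violated: parity, ΔS, ΔL, ΔJ.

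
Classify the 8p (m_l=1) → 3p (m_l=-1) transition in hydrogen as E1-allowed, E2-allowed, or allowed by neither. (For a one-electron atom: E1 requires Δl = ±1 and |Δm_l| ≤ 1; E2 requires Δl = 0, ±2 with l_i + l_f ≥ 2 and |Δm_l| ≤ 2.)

Δl = 1 − 1 = +0; l_i + l_f = 2.
Δm_l = -2.
E1 (Δl = ±1, |Δm_l| ≤ 1): not satisfied.
E2 (Δl = 0,±2, l_i+l_f ≥ 2, |Δm_l| ≤ 2): satisfied.

E2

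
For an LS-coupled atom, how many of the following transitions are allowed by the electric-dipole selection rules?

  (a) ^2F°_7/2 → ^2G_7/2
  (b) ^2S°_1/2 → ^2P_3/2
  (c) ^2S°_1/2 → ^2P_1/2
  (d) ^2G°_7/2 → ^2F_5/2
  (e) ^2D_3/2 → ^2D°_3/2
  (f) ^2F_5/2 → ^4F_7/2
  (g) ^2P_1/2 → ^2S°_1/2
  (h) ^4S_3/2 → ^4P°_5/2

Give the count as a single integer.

(a) allowed
(b) allowed
(c) allowed
(d) allowed
(e) allowed
(f) forbidden (parity, ΔS fail)
(g) allowed
(h) allowed
Total allowed: 7 of 8.

7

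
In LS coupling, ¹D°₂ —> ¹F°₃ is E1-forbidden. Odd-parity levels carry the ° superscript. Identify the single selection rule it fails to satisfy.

Initial level: S=0, L=2, J=2, parity odd. Final level: S=0, L=3, J=3, parity odd.
Parity must change: odd → odd — fails.
ΔS = 0: S: 0 → 0 — passes.
ΔL = 0, ±1 (not L=0↔0): L: 2 → 3, ΔL = +1 — passes.
ΔJ = 0, ±1 (not J=0↔0): J: 2 → 3, ΔJ = +1 — passes.

parity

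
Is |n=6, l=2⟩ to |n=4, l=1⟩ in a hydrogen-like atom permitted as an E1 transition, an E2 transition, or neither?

E1

Δl = 1 − 2 = -1; l_i + l_f = 3.
E1 (Δl = ±1): satisfied.
E2 (Δl = 0,±2, l_i+l_f ≥ 2): not satisfied.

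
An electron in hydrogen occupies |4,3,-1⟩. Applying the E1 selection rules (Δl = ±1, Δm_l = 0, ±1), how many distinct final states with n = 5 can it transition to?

E1 requires Δl = ±1, so l_f ∈ {2, 4}; with 0 ≤ l_f ≤ n_f−1 = 4, the allowed l_f values are {2, 4}.
For l_f = 2: m_f ∈ {m_i−1, m_i, m_i+1} ∩ [−2, 2] = {-2, -1, 0} → 3 states.
For l_f = 4: m_f ∈ {m_i−1, m_i, m_i+1} ∩ [−4, 4] = {-2, -1, 0} → 3 states.
Total: 6.

6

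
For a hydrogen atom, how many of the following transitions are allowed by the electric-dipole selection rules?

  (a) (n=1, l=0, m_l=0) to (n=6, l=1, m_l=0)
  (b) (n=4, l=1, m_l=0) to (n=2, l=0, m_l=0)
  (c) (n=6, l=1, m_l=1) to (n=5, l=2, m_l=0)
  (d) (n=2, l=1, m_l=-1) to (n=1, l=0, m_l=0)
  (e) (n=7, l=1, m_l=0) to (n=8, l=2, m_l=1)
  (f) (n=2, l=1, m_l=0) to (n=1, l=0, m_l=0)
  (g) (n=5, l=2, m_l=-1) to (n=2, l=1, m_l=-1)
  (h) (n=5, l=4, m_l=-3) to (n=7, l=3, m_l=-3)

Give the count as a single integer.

8

(a) allowed
(b) allowed
(c) allowed
(d) allowed
(e) allowed
(f) allowed
(g) allowed
(h) allowed
Total allowed: 8 of 8.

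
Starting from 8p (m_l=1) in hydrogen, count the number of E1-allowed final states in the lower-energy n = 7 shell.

E1 requires Δl = ±1, so l_f ∈ {0, 2}; with 0 ≤ l_f ≤ n_f−1 = 6, the allowed l_f values are {0, 2}.
For l_f = 0: m_f ∈ {m_i−1, m_i, m_i+1} ∩ [−0, 0] = {0} → 1 state.
For l_f = 2: m_f ∈ {m_i−1, m_i, m_i+1} ∩ [−2, 2] = {0, 1, 2} → 3 states.
Total: 4.

4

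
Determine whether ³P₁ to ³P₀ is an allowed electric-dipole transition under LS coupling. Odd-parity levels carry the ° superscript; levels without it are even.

Parity must change: even → even — fails.
ΔS = 0: S: 1 → 1 — passes.
ΔL = 0, ±1 (not L=0↔0): L: 1 → 1, ΔL = +0 — passes.
ΔJ = 0, ±1 (not J=0↔0): J: 1 → 0, ΔJ = -1 — passes.
Rule(s) violated: parity.

forbidden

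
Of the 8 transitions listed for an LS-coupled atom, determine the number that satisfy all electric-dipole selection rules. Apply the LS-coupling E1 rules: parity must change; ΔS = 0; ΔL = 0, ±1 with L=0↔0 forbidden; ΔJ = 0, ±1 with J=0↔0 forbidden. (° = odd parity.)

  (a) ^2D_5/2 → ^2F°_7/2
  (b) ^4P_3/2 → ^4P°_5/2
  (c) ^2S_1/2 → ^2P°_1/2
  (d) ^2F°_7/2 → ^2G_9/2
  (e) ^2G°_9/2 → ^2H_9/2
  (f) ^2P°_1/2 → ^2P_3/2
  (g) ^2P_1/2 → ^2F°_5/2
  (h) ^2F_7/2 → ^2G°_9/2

7

(a) allowed
(b) allowed
(c) allowed
(d) allowed
(e) allowed
(f) allowed
(g) forbidden (ΔL, ΔJ fail)
(h) allowed
Total allowed: 7 of 8.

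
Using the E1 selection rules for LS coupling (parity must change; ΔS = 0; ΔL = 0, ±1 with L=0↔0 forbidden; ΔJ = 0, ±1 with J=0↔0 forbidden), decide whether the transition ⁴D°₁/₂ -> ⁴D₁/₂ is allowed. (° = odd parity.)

allowed

ΔL = 0, ±1 (not L=0↔0): L: 2 → 2, ΔL = +0 — satisfied.
ΔJ = 0, ±1 (not J=0↔0): J: 1/2 → 1/2, ΔJ = +0 — satisfied.
Parity must change: odd → even — satisfied.
ΔS = 0: S: 3/2 → 3/2 — satisfied.
All four E1 rules are satisfied.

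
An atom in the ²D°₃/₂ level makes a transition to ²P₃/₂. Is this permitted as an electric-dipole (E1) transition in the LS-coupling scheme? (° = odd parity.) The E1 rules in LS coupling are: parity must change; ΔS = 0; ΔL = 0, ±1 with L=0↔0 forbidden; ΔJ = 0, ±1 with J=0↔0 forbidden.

Reading off the term symbols: S 1/2→1/2, L 2→1, J 3/2→3/2, parity odd→even.
ΔS = 0: S: 1/2 → 1/2 — satisfied.
ΔJ = 0, ±1 (not J=0↔0): J: 3/2 → 3/2, ΔJ = +0 — satisfied.
Parity must change: odd → even — satisfied.
ΔL = 0, ±1 (not L=0↔0): L: 2 → 1, ΔL = -1 — satisfied.
All four E1 rules are satisfied.

allowed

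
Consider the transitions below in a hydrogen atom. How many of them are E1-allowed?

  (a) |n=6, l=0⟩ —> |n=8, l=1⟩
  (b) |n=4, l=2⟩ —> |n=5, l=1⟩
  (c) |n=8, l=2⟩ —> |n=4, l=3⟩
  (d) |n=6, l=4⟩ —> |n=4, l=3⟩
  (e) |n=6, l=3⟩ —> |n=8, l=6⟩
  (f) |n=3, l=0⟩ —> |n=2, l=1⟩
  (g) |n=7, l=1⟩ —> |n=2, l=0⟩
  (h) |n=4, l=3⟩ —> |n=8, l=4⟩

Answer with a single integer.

(a) allowed
(b) allowed
(c) allowed
(d) allowed
(e) forbidden — Δl = +3 (E1 requires Δl = ±1)
(f) allowed
(g) allowed
(h) allowed
Total allowed: 7 of 8.

7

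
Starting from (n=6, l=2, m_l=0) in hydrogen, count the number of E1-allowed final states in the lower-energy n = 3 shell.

3

E1 requires Δl = ±1, so l_f ∈ {1, 3}; with 0 ≤ l_f ≤ n_f−1 = 2, the allowed l_f values are {1}.
For l_f = 1: m_f ∈ {m_i−1, m_i, m_i+1} ∩ [−1, 1] = {-1, 0, 1} → 3 states.
Total: 3.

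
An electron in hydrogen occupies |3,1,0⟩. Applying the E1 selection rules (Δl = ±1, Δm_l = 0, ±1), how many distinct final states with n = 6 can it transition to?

E1 requires Δl = ±1, so l_f ∈ {0, 2}; with 0 ≤ l_f ≤ n_f−1 = 5, the allowed l_f values are {0, 2}.
For l_f = 0: m_f ∈ {m_i−1, m_i, m_i+1} ∩ [−0, 0] = {0} → 1 state.
For l_f = 2: m_f ∈ {m_i−1, m_i, m_i+1} ∩ [−2, 2] = {-1, 0, 1} → 3 states.
Total: 4.

4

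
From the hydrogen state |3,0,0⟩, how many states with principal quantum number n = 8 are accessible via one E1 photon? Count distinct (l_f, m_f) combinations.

E1 requires Δl = ±1, so l_f ∈ {-1, 1}; with 0 ≤ l_f ≤ n_f−1 = 7, the allowed l_f values are {1}.
For l_f = 1: m_f ∈ {m_i−1, m_i, m_i+1} ∩ [−1, 1] = {-1, 0, 1} → 3 states.
Total: 3.

3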